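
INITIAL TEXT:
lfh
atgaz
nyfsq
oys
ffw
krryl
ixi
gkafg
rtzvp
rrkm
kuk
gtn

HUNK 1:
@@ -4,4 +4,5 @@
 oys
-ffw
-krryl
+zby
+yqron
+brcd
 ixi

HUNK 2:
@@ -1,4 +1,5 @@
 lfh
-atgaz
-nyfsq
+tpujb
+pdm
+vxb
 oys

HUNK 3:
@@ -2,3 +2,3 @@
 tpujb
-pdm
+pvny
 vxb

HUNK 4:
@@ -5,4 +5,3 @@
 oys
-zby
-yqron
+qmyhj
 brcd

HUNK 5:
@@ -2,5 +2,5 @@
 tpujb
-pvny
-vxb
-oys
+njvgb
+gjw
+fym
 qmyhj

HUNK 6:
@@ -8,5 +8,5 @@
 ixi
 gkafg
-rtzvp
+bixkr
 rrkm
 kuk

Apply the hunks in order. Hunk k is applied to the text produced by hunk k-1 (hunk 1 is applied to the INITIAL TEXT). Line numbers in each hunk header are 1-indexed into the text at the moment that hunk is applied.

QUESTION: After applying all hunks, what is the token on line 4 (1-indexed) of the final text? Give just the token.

Answer: gjw

Derivation:
Hunk 1: at line 4 remove [ffw,krryl] add [zby,yqron,brcd] -> 13 lines: lfh atgaz nyfsq oys zby yqron brcd ixi gkafg rtzvp rrkm kuk gtn
Hunk 2: at line 1 remove [atgaz,nyfsq] add [tpujb,pdm,vxb] -> 14 lines: lfh tpujb pdm vxb oys zby yqron brcd ixi gkafg rtzvp rrkm kuk gtn
Hunk 3: at line 2 remove [pdm] add [pvny] -> 14 lines: lfh tpujb pvny vxb oys zby yqron brcd ixi gkafg rtzvp rrkm kuk gtn
Hunk 4: at line 5 remove [zby,yqron] add [qmyhj] -> 13 lines: lfh tpujb pvny vxb oys qmyhj brcd ixi gkafg rtzvp rrkm kuk gtn
Hunk 5: at line 2 remove [pvny,vxb,oys] add [njvgb,gjw,fym] -> 13 lines: lfh tpujb njvgb gjw fym qmyhj brcd ixi gkafg rtzvp rrkm kuk gtn
Hunk 6: at line 8 remove [rtzvp] add [bixkr] -> 13 lines: lfh tpujb njvgb gjw fym qmyhj brcd ixi gkafg bixkr rrkm kuk gtn
Final line 4: gjw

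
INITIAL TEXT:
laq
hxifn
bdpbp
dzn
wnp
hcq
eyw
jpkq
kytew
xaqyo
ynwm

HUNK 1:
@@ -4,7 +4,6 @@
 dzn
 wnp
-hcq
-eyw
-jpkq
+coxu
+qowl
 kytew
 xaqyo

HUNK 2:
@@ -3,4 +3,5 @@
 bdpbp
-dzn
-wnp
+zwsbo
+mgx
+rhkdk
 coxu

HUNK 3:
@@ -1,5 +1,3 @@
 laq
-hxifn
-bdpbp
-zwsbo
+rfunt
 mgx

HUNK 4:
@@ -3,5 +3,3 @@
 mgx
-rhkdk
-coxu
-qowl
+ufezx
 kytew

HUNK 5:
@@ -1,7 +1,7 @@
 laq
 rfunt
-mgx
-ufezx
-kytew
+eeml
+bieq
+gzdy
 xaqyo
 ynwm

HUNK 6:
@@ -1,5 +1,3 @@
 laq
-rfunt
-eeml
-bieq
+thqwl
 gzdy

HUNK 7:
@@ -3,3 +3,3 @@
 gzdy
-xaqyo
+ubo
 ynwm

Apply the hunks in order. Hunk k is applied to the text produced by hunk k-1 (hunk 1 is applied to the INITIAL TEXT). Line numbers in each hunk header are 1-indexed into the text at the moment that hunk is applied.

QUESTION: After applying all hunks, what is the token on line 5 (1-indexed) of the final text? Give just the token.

Answer: ynwm

Derivation:
Hunk 1: at line 4 remove [hcq,eyw,jpkq] add [coxu,qowl] -> 10 lines: laq hxifn bdpbp dzn wnp coxu qowl kytew xaqyo ynwm
Hunk 2: at line 3 remove [dzn,wnp] add [zwsbo,mgx,rhkdk] -> 11 lines: laq hxifn bdpbp zwsbo mgx rhkdk coxu qowl kytew xaqyo ynwm
Hunk 3: at line 1 remove [hxifn,bdpbp,zwsbo] add [rfunt] -> 9 lines: laq rfunt mgx rhkdk coxu qowl kytew xaqyo ynwm
Hunk 4: at line 3 remove [rhkdk,coxu,qowl] add [ufezx] -> 7 lines: laq rfunt mgx ufezx kytew xaqyo ynwm
Hunk 5: at line 1 remove [mgx,ufezx,kytew] add [eeml,bieq,gzdy] -> 7 lines: laq rfunt eeml bieq gzdy xaqyo ynwm
Hunk 6: at line 1 remove [rfunt,eeml,bieq] add [thqwl] -> 5 lines: laq thqwl gzdy xaqyo ynwm
Hunk 7: at line 3 remove [xaqyo] add [ubo] -> 5 lines: laq thqwl gzdy ubo ynwm
Final line 5: ynwm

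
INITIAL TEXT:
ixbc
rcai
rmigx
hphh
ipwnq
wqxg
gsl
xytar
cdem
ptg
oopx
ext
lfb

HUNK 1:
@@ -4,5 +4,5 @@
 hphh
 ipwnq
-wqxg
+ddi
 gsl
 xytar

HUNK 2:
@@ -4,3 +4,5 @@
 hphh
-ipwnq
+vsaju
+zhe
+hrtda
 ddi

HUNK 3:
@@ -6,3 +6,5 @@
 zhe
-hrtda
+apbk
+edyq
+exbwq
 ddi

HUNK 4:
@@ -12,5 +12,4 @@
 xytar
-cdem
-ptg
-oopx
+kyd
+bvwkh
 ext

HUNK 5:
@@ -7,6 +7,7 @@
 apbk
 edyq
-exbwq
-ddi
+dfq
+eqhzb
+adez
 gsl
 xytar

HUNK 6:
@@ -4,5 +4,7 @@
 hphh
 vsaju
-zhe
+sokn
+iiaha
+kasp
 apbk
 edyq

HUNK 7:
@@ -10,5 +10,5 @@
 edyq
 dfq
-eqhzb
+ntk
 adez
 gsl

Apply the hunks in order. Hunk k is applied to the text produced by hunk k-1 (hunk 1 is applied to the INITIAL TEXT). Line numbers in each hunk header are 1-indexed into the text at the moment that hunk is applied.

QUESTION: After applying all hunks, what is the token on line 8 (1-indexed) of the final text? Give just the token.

Answer: kasp

Derivation:
Hunk 1: at line 4 remove [wqxg] add [ddi] -> 13 lines: ixbc rcai rmigx hphh ipwnq ddi gsl xytar cdem ptg oopx ext lfb
Hunk 2: at line 4 remove [ipwnq] add [vsaju,zhe,hrtda] -> 15 lines: ixbc rcai rmigx hphh vsaju zhe hrtda ddi gsl xytar cdem ptg oopx ext lfb
Hunk 3: at line 6 remove [hrtda] add [apbk,edyq,exbwq] -> 17 lines: ixbc rcai rmigx hphh vsaju zhe apbk edyq exbwq ddi gsl xytar cdem ptg oopx ext lfb
Hunk 4: at line 12 remove [cdem,ptg,oopx] add [kyd,bvwkh] -> 16 lines: ixbc rcai rmigx hphh vsaju zhe apbk edyq exbwq ddi gsl xytar kyd bvwkh ext lfb
Hunk 5: at line 7 remove [exbwq,ddi] add [dfq,eqhzb,adez] -> 17 lines: ixbc rcai rmigx hphh vsaju zhe apbk edyq dfq eqhzb adez gsl xytar kyd bvwkh ext lfb
Hunk 6: at line 4 remove [zhe] add [sokn,iiaha,kasp] -> 19 lines: ixbc rcai rmigx hphh vsaju sokn iiaha kasp apbk edyq dfq eqhzb adez gsl xytar kyd bvwkh ext lfb
Hunk 7: at line 10 remove [eqhzb] add [ntk] -> 19 lines: ixbc rcai rmigx hphh vsaju sokn iiaha kasp apbk edyq dfq ntk adez gsl xytar kyd bvwkh ext lfb
Final line 8: kasp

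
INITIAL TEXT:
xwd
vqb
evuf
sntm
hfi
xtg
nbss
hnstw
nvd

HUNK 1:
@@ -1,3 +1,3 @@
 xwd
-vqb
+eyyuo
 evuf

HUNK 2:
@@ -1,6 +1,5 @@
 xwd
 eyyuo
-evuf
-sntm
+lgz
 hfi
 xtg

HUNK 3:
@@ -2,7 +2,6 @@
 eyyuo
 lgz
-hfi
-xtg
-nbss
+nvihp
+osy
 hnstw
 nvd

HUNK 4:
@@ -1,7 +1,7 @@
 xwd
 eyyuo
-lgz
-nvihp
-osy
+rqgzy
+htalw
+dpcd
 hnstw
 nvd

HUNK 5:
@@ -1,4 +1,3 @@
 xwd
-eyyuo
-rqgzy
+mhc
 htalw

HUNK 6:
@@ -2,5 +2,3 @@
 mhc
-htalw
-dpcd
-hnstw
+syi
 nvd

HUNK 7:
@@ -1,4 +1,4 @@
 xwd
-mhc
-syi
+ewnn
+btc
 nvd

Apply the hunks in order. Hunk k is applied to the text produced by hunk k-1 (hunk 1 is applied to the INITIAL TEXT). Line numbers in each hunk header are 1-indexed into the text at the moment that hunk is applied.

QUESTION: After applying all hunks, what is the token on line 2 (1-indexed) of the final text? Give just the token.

Answer: ewnn

Derivation:
Hunk 1: at line 1 remove [vqb] add [eyyuo] -> 9 lines: xwd eyyuo evuf sntm hfi xtg nbss hnstw nvd
Hunk 2: at line 1 remove [evuf,sntm] add [lgz] -> 8 lines: xwd eyyuo lgz hfi xtg nbss hnstw nvd
Hunk 3: at line 2 remove [hfi,xtg,nbss] add [nvihp,osy] -> 7 lines: xwd eyyuo lgz nvihp osy hnstw nvd
Hunk 4: at line 1 remove [lgz,nvihp,osy] add [rqgzy,htalw,dpcd] -> 7 lines: xwd eyyuo rqgzy htalw dpcd hnstw nvd
Hunk 5: at line 1 remove [eyyuo,rqgzy] add [mhc] -> 6 lines: xwd mhc htalw dpcd hnstw nvd
Hunk 6: at line 2 remove [htalw,dpcd,hnstw] add [syi] -> 4 lines: xwd mhc syi nvd
Hunk 7: at line 1 remove [mhc,syi] add [ewnn,btc] -> 4 lines: xwd ewnn btc nvd
Final line 2: ewnn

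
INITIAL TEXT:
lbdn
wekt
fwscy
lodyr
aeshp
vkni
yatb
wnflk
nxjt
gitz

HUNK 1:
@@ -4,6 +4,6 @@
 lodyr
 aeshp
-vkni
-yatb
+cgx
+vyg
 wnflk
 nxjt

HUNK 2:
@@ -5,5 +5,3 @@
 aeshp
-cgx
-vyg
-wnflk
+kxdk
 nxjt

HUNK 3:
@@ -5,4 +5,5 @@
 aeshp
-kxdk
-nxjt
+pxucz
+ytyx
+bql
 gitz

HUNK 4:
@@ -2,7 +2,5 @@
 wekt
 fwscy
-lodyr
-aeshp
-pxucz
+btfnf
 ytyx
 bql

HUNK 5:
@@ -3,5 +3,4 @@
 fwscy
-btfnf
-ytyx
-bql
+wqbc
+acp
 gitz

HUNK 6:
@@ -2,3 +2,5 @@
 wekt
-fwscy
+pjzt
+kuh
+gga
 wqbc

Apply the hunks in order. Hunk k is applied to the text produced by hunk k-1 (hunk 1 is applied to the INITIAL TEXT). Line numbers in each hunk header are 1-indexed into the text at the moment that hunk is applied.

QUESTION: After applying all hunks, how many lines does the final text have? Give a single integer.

Hunk 1: at line 4 remove [vkni,yatb] add [cgx,vyg] -> 10 lines: lbdn wekt fwscy lodyr aeshp cgx vyg wnflk nxjt gitz
Hunk 2: at line 5 remove [cgx,vyg,wnflk] add [kxdk] -> 8 lines: lbdn wekt fwscy lodyr aeshp kxdk nxjt gitz
Hunk 3: at line 5 remove [kxdk,nxjt] add [pxucz,ytyx,bql] -> 9 lines: lbdn wekt fwscy lodyr aeshp pxucz ytyx bql gitz
Hunk 4: at line 2 remove [lodyr,aeshp,pxucz] add [btfnf] -> 7 lines: lbdn wekt fwscy btfnf ytyx bql gitz
Hunk 5: at line 3 remove [btfnf,ytyx,bql] add [wqbc,acp] -> 6 lines: lbdn wekt fwscy wqbc acp gitz
Hunk 6: at line 2 remove [fwscy] add [pjzt,kuh,gga] -> 8 lines: lbdn wekt pjzt kuh gga wqbc acp gitz
Final line count: 8

Answer: 8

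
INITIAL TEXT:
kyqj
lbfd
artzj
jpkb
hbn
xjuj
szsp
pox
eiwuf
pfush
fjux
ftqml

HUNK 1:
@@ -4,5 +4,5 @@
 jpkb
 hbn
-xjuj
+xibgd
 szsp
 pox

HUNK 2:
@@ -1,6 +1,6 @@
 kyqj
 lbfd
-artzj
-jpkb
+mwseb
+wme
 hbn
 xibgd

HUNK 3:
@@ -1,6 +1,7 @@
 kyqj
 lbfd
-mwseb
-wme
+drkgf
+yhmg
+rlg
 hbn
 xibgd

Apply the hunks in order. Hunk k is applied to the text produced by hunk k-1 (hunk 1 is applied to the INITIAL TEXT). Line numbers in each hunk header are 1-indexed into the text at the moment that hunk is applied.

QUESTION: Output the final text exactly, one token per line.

Hunk 1: at line 4 remove [xjuj] add [xibgd] -> 12 lines: kyqj lbfd artzj jpkb hbn xibgd szsp pox eiwuf pfush fjux ftqml
Hunk 2: at line 1 remove [artzj,jpkb] add [mwseb,wme] -> 12 lines: kyqj lbfd mwseb wme hbn xibgd szsp pox eiwuf pfush fjux ftqml
Hunk 3: at line 1 remove [mwseb,wme] add [drkgf,yhmg,rlg] -> 13 lines: kyqj lbfd drkgf yhmg rlg hbn xibgd szsp pox eiwuf pfush fjux ftqml

Answer: kyqj
lbfd
drkgf
yhmg
rlg
hbn
xibgd
szsp
pox
eiwuf
pfush
fjux
ftqml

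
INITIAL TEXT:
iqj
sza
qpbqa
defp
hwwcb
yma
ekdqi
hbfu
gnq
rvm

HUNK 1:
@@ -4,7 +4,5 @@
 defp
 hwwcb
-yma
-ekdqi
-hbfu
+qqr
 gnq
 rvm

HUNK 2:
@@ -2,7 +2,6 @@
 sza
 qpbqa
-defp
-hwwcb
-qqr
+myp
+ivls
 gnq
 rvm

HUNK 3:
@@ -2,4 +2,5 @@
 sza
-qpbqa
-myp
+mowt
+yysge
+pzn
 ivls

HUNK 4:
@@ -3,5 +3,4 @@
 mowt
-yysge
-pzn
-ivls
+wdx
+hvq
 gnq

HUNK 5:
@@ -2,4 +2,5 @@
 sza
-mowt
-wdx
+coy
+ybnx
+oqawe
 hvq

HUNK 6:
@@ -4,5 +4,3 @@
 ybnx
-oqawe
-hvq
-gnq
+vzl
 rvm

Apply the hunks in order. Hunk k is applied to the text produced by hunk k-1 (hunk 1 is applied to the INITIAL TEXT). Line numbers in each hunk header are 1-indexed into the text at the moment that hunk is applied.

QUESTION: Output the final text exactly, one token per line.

Answer: iqj
sza
coy
ybnx
vzl
rvm

Derivation:
Hunk 1: at line 4 remove [yma,ekdqi,hbfu] add [qqr] -> 8 lines: iqj sza qpbqa defp hwwcb qqr gnq rvm
Hunk 2: at line 2 remove [defp,hwwcb,qqr] add [myp,ivls] -> 7 lines: iqj sza qpbqa myp ivls gnq rvm
Hunk 3: at line 2 remove [qpbqa,myp] add [mowt,yysge,pzn] -> 8 lines: iqj sza mowt yysge pzn ivls gnq rvm
Hunk 4: at line 3 remove [yysge,pzn,ivls] add [wdx,hvq] -> 7 lines: iqj sza mowt wdx hvq gnq rvm
Hunk 5: at line 2 remove [mowt,wdx] add [coy,ybnx,oqawe] -> 8 lines: iqj sza coy ybnx oqawe hvq gnq rvm
Hunk 6: at line 4 remove [oqawe,hvq,gnq] add [vzl] -> 6 lines: iqj sza coy ybnx vzl rvm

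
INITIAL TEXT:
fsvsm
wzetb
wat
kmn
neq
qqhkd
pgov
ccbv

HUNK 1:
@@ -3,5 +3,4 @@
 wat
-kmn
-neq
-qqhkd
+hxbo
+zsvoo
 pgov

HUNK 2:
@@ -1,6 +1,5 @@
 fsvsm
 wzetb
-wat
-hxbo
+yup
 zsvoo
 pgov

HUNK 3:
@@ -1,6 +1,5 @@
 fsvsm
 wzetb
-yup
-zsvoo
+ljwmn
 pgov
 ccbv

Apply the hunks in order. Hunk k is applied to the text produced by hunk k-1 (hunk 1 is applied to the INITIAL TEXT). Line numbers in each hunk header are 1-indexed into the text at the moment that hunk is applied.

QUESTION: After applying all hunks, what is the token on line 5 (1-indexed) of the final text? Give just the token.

Answer: ccbv

Derivation:
Hunk 1: at line 3 remove [kmn,neq,qqhkd] add [hxbo,zsvoo] -> 7 lines: fsvsm wzetb wat hxbo zsvoo pgov ccbv
Hunk 2: at line 1 remove [wat,hxbo] add [yup] -> 6 lines: fsvsm wzetb yup zsvoo pgov ccbv
Hunk 3: at line 1 remove [yup,zsvoo] add [ljwmn] -> 5 lines: fsvsm wzetb ljwmn pgov ccbv
Final line 5: ccbv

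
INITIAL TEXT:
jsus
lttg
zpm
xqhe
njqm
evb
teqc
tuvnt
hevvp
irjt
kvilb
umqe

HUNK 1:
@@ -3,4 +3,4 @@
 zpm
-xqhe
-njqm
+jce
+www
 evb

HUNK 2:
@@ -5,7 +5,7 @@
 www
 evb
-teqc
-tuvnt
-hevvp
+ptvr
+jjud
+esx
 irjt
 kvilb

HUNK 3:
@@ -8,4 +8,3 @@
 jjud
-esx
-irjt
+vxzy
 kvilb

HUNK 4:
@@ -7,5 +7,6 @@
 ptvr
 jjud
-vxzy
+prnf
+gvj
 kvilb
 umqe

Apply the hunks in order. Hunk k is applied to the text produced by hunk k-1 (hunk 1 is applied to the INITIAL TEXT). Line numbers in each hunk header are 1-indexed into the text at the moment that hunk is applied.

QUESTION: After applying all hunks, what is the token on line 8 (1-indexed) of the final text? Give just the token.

Hunk 1: at line 3 remove [xqhe,njqm] add [jce,www] -> 12 lines: jsus lttg zpm jce www evb teqc tuvnt hevvp irjt kvilb umqe
Hunk 2: at line 5 remove [teqc,tuvnt,hevvp] add [ptvr,jjud,esx] -> 12 lines: jsus lttg zpm jce www evb ptvr jjud esx irjt kvilb umqe
Hunk 3: at line 8 remove [esx,irjt] add [vxzy] -> 11 lines: jsus lttg zpm jce www evb ptvr jjud vxzy kvilb umqe
Hunk 4: at line 7 remove [vxzy] add [prnf,gvj] -> 12 lines: jsus lttg zpm jce www evb ptvr jjud prnf gvj kvilb umqe
Final line 8: jjud

Answer: jjud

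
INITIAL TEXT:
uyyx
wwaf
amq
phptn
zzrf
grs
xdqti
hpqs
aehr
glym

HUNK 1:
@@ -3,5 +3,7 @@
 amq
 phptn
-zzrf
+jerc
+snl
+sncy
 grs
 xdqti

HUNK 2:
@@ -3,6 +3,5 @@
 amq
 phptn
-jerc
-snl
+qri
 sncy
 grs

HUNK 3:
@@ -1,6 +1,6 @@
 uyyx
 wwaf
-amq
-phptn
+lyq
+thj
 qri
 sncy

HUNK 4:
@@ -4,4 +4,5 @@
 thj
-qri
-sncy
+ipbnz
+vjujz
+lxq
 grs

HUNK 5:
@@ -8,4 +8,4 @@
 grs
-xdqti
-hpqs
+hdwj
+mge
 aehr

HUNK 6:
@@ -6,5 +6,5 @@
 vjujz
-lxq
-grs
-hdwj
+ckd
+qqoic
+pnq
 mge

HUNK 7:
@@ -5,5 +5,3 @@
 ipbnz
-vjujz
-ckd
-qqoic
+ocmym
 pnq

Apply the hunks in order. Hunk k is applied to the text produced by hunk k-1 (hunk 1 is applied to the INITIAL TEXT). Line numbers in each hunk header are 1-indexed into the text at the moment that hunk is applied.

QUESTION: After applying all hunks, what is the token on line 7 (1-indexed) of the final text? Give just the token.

Answer: pnq

Derivation:
Hunk 1: at line 3 remove [zzrf] add [jerc,snl,sncy] -> 12 lines: uyyx wwaf amq phptn jerc snl sncy grs xdqti hpqs aehr glym
Hunk 2: at line 3 remove [jerc,snl] add [qri] -> 11 lines: uyyx wwaf amq phptn qri sncy grs xdqti hpqs aehr glym
Hunk 3: at line 1 remove [amq,phptn] add [lyq,thj] -> 11 lines: uyyx wwaf lyq thj qri sncy grs xdqti hpqs aehr glym
Hunk 4: at line 4 remove [qri,sncy] add [ipbnz,vjujz,lxq] -> 12 lines: uyyx wwaf lyq thj ipbnz vjujz lxq grs xdqti hpqs aehr glym
Hunk 5: at line 8 remove [xdqti,hpqs] add [hdwj,mge] -> 12 lines: uyyx wwaf lyq thj ipbnz vjujz lxq grs hdwj mge aehr glym
Hunk 6: at line 6 remove [lxq,grs,hdwj] add [ckd,qqoic,pnq] -> 12 lines: uyyx wwaf lyq thj ipbnz vjujz ckd qqoic pnq mge aehr glym
Hunk 7: at line 5 remove [vjujz,ckd,qqoic] add [ocmym] -> 10 lines: uyyx wwaf lyq thj ipbnz ocmym pnq mge aehr glym
Final line 7: pnq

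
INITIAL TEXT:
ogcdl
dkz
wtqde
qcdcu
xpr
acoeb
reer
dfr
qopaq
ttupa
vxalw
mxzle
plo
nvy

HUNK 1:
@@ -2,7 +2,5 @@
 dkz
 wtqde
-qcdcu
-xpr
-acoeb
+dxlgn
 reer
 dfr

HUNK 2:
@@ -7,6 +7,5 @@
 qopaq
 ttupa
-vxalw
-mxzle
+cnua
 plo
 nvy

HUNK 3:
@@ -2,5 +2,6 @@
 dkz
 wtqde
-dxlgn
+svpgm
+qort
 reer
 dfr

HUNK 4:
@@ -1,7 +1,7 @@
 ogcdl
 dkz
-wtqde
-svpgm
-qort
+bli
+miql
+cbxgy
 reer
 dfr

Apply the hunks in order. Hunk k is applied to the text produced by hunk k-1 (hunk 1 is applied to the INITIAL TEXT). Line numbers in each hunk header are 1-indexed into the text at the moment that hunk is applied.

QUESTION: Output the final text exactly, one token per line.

Hunk 1: at line 2 remove [qcdcu,xpr,acoeb] add [dxlgn] -> 12 lines: ogcdl dkz wtqde dxlgn reer dfr qopaq ttupa vxalw mxzle plo nvy
Hunk 2: at line 7 remove [vxalw,mxzle] add [cnua] -> 11 lines: ogcdl dkz wtqde dxlgn reer dfr qopaq ttupa cnua plo nvy
Hunk 3: at line 2 remove [dxlgn] add [svpgm,qort] -> 12 lines: ogcdl dkz wtqde svpgm qort reer dfr qopaq ttupa cnua plo nvy
Hunk 4: at line 1 remove [wtqde,svpgm,qort] add [bli,miql,cbxgy] -> 12 lines: ogcdl dkz bli miql cbxgy reer dfr qopaq ttupa cnua plo nvy

Answer: ogcdl
dkz
bli
miql
cbxgy
reer
dfr
qopaq
ttupa
cnua
plo
nvy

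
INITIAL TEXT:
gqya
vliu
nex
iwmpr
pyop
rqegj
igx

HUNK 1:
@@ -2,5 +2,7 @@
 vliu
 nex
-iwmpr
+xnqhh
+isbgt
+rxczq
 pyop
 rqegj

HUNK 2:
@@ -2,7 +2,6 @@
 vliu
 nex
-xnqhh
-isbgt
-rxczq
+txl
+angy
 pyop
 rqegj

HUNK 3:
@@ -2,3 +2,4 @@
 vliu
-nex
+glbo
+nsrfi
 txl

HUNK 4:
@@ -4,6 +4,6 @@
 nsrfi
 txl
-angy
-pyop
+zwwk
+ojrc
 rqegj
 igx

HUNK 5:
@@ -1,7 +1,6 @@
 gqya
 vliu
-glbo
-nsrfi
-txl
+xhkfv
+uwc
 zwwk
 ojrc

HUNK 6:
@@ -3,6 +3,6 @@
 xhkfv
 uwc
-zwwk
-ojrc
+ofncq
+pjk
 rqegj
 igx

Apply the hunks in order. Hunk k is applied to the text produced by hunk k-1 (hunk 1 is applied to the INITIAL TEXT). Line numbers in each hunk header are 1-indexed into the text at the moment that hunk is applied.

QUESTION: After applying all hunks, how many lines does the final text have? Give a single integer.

Hunk 1: at line 2 remove [iwmpr] add [xnqhh,isbgt,rxczq] -> 9 lines: gqya vliu nex xnqhh isbgt rxczq pyop rqegj igx
Hunk 2: at line 2 remove [xnqhh,isbgt,rxczq] add [txl,angy] -> 8 lines: gqya vliu nex txl angy pyop rqegj igx
Hunk 3: at line 2 remove [nex] add [glbo,nsrfi] -> 9 lines: gqya vliu glbo nsrfi txl angy pyop rqegj igx
Hunk 4: at line 4 remove [angy,pyop] add [zwwk,ojrc] -> 9 lines: gqya vliu glbo nsrfi txl zwwk ojrc rqegj igx
Hunk 5: at line 1 remove [glbo,nsrfi,txl] add [xhkfv,uwc] -> 8 lines: gqya vliu xhkfv uwc zwwk ojrc rqegj igx
Hunk 6: at line 3 remove [zwwk,ojrc] add [ofncq,pjk] -> 8 lines: gqya vliu xhkfv uwc ofncq pjk rqegj igx
Final line count: 8

Answer: 8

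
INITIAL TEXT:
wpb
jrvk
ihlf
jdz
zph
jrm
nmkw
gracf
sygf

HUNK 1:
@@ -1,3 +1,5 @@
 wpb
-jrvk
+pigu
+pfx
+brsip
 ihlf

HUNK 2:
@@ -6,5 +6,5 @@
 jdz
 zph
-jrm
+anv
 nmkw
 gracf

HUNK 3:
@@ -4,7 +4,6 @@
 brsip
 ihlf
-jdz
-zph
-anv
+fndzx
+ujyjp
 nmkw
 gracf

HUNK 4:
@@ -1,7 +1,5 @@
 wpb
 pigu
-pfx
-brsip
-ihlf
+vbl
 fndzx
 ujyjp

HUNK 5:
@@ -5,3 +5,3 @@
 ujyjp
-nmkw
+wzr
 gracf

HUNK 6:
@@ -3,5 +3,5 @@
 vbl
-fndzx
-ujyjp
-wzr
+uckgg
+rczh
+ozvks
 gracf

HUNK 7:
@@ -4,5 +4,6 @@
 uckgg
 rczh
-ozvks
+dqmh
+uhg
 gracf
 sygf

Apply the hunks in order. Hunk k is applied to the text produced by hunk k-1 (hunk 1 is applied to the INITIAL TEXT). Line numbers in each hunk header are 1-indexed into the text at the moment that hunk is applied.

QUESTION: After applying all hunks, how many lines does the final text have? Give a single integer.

Hunk 1: at line 1 remove [jrvk] add [pigu,pfx,brsip] -> 11 lines: wpb pigu pfx brsip ihlf jdz zph jrm nmkw gracf sygf
Hunk 2: at line 6 remove [jrm] add [anv] -> 11 lines: wpb pigu pfx brsip ihlf jdz zph anv nmkw gracf sygf
Hunk 3: at line 4 remove [jdz,zph,anv] add [fndzx,ujyjp] -> 10 lines: wpb pigu pfx brsip ihlf fndzx ujyjp nmkw gracf sygf
Hunk 4: at line 1 remove [pfx,brsip,ihlf] add [vbl] -> 8 lines: wpb pigu vbl fndzx ujyjp nmkw gracf sygf
Hunk 5: at line 5 remove [nmkw] add [wzr] -> 8 lines: wpb pigu vbl fndzx ujyjp wzr gracf sygf
Hunk 6: at line 3 remove [fndzx,ujyjp,wzr] add [uckgg,rczh,ozvks] -> 8 lines: wpb pigu vbl uckgg rczh ozvks gracf sygf
Hunk 7: at line 4 remove [ozvks] add [dqmh,uhg] -> 9 lines: wpb pigu vbl uckgg rczh dqmh uhg gracf sygf
Final line count: 9

Answer: 9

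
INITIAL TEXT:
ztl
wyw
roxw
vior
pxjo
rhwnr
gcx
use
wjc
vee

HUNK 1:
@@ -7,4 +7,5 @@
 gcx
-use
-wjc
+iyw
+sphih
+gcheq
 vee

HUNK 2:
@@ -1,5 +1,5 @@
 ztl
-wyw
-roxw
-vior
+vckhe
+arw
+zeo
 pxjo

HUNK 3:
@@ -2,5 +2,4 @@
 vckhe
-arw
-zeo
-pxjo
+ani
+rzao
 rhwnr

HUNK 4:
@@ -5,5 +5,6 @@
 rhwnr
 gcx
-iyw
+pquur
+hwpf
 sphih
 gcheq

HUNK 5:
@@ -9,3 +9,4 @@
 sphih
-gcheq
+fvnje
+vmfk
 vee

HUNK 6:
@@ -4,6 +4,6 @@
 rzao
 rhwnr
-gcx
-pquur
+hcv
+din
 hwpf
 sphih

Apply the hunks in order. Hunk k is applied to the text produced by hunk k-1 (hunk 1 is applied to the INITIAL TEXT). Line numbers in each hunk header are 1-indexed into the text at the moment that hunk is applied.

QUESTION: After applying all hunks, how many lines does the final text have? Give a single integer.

Answer: 12

Derivation:
Hunk 1: at line 7 remove [use,wjc] add [iyw,sphih,gcheq] -> 11 lines: ztl wyw roxw vior pxjo rhwnr gcx iyw sphih gcheq vee
Hunk 2: at line 1 remove [wyw,roxw,vior] add [vckhe,arw,zeo] -> 11 lines: ztl vckhe arw zeo pxjo rhwnr gcx iyw sphih gcheq vee
Hunk 3: at line 2 remove [arw,zeo,pxjo] add [ani,rzao] -> 10 lines: ztl vckhe ani rzao rhwnr gcx iyw sphih gcheq vee
Hunk 4: at line 5 remove [iyw] add [pquur,hwpf] -> 11 lines: ztl vckhe ani rzao rhwnr gcx pquur hwpf sphih gcheq vee
Hunk 5: at line 9 remove [gcheq] add [fvnje,vmfk] -> 12 lines: ztl vckhe ani rzao rhwnr gcx pquur hwpf sphih fvnje vmfk vee
Hunk 6: at line 4 remove [gcx,pquur] add [hcv,din] -> 12 lines: ztl vckhe ani rzao rhwnr hcv din hwpf sphih fvnje vmfk vee
Final line count: 12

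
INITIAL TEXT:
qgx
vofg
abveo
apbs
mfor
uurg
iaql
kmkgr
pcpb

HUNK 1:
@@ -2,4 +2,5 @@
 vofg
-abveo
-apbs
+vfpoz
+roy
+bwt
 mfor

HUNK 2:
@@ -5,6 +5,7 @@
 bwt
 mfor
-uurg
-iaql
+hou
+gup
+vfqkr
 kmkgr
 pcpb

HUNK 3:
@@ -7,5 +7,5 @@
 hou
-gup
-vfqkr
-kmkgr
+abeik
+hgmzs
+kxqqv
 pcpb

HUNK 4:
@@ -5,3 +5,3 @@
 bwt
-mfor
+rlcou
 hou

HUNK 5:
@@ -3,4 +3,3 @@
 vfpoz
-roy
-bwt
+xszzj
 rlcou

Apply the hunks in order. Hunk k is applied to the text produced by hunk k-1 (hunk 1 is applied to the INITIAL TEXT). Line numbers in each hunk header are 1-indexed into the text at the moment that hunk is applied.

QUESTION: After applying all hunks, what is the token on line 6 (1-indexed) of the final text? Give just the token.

Hunk 1: at line 2 remove [abveo,apbs] add [vfpoz,roy,bwt] -> 10 lines: qgx vofg vfpoz roy bwt mfor uurg iaql kmkgr pcpb
Hunk 2: at line 5 remove [uurg,iaql] add [hou,gup,vfqkr] -> 11 lines: qgx vofg vfpoz roy bwt mfor hou gup vfqkr kmkgr pcpb
Hunk 3: at line 7 remove [gup,vfqkr,kmkgr] add [abeik,hgmzs,kxqqv] -> 11 lines: qgx vofg vfpoz roy bwt mfor hou abeik hgmzs kxqqv pcpb
Hunk 4: at line 5 remove [mfor] add [rlcou] -> 11 lines: qgx vofg vfpoz roy bwt rlcou hou abeik hgmzs kxqqv pcpb
Hunk 5: at line 3 remove [roy,bwt] add [xszzj] -> 10 lines: qgx vofg vfpoz xszzj rlcou hou abeik hgmzs kxqqv pcpb
Final line 6: hou

Answer: hou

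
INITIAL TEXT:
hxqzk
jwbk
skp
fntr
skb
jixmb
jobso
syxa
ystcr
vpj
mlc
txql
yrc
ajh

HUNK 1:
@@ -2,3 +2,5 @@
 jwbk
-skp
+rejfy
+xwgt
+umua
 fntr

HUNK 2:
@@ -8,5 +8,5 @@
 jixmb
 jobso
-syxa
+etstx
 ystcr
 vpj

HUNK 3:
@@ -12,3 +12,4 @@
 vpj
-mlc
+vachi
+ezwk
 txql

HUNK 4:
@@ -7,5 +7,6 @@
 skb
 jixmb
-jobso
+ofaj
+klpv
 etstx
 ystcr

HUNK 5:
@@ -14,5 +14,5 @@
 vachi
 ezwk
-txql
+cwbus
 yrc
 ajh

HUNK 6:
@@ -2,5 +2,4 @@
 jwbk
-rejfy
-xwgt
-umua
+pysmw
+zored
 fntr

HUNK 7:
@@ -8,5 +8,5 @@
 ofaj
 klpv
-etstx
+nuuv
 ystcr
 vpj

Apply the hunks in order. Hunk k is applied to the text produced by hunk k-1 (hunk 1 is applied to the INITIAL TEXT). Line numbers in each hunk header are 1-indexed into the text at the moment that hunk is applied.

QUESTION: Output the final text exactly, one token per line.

Answer: hxqzk
jwbk
pysmw
zored
fntr
skb
jixmb
ofaj
klpv
nuuv
ystcr
vpj
vachi
ezwk
cwbus
yrc
ajh

Derivation:
Hunk 1: at line 2 remove [skp] add [rejfy,xwgt,umua] -> 16 lines: hxqzk jwbk rejfy xwgt umua fntr skb jixmb jobso syxa ystcr vpj mlc txql yrc ajh
Hunk 2: at line 8 remove [syxa] add [etstx] -> 16 lines: hxqzk jwbk rejfy xwgt umua fntr skb jixmb jobso etstx ystcr vpj mlc txql yrc ajh
Hunk 3: at line 12 remove [mlc] add [vachi,ezwk] -> 17 lines: hxqzk jwbk rejfy xwgt umua fntr skb jixmb jobso etstx ystcr vpj vachi ezwk txql yrc ajh
Hunk 4: at line 7 remove [jobso] add [ofaj,klpv] -> 18 lines: hxqzk jwbk rejfy xwgt umua fntr skb jixmb ofaj klpv etstx ystcr vpj vachi ezwk txql yrc ajh
Hunk 5: at line 14 remove [txql] add [cwbus] -> 18 lines: hxqzk jwbk rejfy xwgt umua fntr skb jixmb ofaj klpv etstx ystcr vpj vachi ezwk cwbus yrc ajh
Hunk 6: at line 2 remove [rejfy,xwgt,umua] add [pysmw,zored] -> 17 lines: hxqzk jwbk pysmw zored fntr skb jixmb ofaj klpv etstx ystcr vpj vachi ezwk cwbus yrc ajh
Hunk 7: at line 8 remove [etstx] add [nuuv] -> 17 lines: hxqzk jwbk pysmw zored fntr skb jixmb ofaj klpv nuuv ystcr vpj vachi ezwk cwbus yrc ajh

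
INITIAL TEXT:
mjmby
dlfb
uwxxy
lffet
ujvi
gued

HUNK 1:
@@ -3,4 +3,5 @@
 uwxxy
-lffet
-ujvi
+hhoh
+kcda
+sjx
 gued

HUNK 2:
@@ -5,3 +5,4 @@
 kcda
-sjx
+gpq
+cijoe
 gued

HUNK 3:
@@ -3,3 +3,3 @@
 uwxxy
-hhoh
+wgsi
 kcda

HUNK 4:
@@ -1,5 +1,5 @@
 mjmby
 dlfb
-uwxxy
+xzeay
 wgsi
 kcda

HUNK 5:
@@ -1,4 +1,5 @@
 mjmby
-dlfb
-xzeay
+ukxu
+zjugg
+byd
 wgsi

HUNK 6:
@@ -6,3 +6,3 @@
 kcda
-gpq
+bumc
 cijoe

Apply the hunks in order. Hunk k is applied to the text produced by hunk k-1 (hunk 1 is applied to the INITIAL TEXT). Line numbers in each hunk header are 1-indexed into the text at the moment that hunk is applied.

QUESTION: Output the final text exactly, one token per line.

Hunk 1: at line 3 remove [lffet,ujvi] add [hhoh,kcda,sjx] -> 7 lines: mjmby dlfb uwxxy hhoh kcda sjx gued
Hunk 2: at line 5 remove [sjx] add [gpq,cijoe] -> 8 lines: mjmby dlfb uwxxy hhoh kcda gpq cijoe gued
Hunk 3: at line 3 remove [hhoh] add [wgsi] -> 8 lines: mjmby dlfb uwxxy wgsi kcda gpq cijoe gued
Hunk 4: at line 1 remove [uwxxy] add [xzeay] -> 8 lines: mjmby dlfb xzeay wgsi kcda gpq cijoe gued
Hunk 5: at line 1 remove [dlfb,xzeay] add [ukxu,zjugg,byd] -> 9 lines: mjmby ukxu zjugg byd wgsi kcda gpq cijoe gued
Hunk 6: at line 6 remove [gpq] add [bumc] -> 9 lines: mjmby ukxu zjugg byd wgsi kcda bumc cijoe gued

Answer: mjmby
ukxu
zjugg
byd
wgsi
kcda
bumc
cijoe
gued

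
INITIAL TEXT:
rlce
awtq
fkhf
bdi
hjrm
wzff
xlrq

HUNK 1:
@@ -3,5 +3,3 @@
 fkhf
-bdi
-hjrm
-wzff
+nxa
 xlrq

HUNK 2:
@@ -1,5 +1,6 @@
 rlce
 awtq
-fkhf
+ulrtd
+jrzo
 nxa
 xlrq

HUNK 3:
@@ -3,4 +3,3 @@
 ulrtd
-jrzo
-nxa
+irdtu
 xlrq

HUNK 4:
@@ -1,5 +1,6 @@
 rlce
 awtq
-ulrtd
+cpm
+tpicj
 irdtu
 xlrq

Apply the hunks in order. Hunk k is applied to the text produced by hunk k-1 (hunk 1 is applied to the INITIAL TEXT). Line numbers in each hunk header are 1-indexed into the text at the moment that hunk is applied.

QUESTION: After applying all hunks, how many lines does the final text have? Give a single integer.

Hunk 1: at line 3 remove [bdi,hjrm,wzff] add [nxa] -> 5 lines: rlce awtq fkhf nxa xlrq
Hunk 2: at line 1 remove [fkhf] add [ulrtd,jrzo] -> 6 lines: rlce awtq ulrtd jrzo nxa xlrq
Hunk 3: at line 3 remove [jrzo,nxa] add [irdtu] -> 5 lines: rlce awtq ulrtd irdtu xlrq
Hunk 4: at line 1 remove [ulrtd] add [cpm,tpicj] -> 6 lines: rlce awtq cpm tpicj irdtu xlrq
Final line count: 6

Answer: 6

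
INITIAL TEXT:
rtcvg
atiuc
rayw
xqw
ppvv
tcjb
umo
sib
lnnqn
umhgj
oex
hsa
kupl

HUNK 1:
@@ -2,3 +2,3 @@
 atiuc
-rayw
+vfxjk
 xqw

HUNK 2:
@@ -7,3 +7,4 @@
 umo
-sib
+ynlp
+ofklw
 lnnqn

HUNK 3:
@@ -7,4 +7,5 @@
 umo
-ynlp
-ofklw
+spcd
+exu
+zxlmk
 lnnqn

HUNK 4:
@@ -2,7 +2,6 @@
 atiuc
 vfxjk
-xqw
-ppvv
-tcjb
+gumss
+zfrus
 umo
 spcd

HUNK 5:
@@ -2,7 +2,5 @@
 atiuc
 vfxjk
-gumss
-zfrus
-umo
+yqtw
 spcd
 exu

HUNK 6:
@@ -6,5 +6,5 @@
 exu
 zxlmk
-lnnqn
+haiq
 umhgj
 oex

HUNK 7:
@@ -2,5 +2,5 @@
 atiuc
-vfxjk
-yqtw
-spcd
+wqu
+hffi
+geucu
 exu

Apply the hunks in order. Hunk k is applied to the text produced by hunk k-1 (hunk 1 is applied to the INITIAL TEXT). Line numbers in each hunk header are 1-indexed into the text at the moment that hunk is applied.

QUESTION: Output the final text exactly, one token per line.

Hunk 1: at line 2 remove [rayw] add [vfxjk] -> 13 lines: rtcvg atiuc vfxjk xqw ppvv tcjb umo sib lnnqn umhgj oex hsa kupl
Hunk 2: at line 7 remove [sib] add [ynlp,ofklw] -> 14 lines: rtcvg atiuc vfxjk xqw ppvv tcjb umo ynlp ofklw lnnqn umhgj oex hsa kupl
Hunk 3: at line 7 remove [ynlp,ofklw] add [spcd,exu,zxlmk] -> 15 lines: rtcvg atiuc vfxjk xqw ppvv tcjb umo spcd exu zxlmk lnnqn umhgj oex hsa kupl
Hunk 4: at line 2 remove [xqw,ppvv,tcjb] add [gumss,zfrus] -> 14 lines: rtcvg atiuc vfxjk gumss zfrus umo spcd exu zxlmk lnnqn umhgj oex hsa kupl
Hunk 5: at line 2 remove [gumss,zfrus,umo] add [yqtw] -> 12 lines: rtcvg atiuc vfxjk yqtw spcd exu zxlmk lnnqn umhgj oex hsa kupl
Hunk 6: at line 6 remove [lnnqn] add [haiq] -> 12 lines: rtcvg atiuc vfxjk yqtw spcd exu zxlmk haiq umhgj oex hsa kupl
Hunk 7: at line 2 remove [vfxjk,yqtw,spcd] add [wqu,hffi,geucu] -> 12 lines: rtcvg atiuc wqu hffi geucu exu zxlmk haiq umhgj oex hsa kupl

Answer: rtcvg
atiuc
wqu
hffi
geucu
exu
zxlmk
haiq
umhgj
oex
hsa
kupl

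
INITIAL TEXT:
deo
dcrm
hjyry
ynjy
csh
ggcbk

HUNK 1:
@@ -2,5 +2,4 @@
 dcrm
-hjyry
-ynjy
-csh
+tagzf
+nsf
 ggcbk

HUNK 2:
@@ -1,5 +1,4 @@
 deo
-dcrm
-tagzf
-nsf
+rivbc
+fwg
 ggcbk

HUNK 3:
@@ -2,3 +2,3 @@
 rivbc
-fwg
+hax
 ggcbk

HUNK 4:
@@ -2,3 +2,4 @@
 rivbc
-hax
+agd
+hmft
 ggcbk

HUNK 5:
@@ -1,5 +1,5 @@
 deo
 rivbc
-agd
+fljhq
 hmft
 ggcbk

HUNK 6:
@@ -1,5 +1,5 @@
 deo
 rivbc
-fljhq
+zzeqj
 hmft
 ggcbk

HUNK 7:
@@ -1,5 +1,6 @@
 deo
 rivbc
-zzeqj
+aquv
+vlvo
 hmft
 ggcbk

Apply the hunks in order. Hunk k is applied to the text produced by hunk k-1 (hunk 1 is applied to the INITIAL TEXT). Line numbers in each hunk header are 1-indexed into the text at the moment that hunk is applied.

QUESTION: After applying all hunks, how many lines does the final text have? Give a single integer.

Hunk 1: at line 2 remove [hjyry,ynjy,csh] add [tagzf,nsf] -> 5 lines: deo dcrm tagzf nsf ggcbk
Hunk 2: at line 1 remove [dcrm,tagzf,nsf] add [rivbc,fwg] -> 4 lines: deo rivbc fwg ggcbk
Hunk 3: at line 2 remove [fwg] add [hax] -> 4 lines: deo rivbc hax ggcbk
Hunk 4: at line 2 remove [hax] add [agd,hmft] -> 5 lines: deo rivbc agd hmft ggcbk
Hunk 5: at line 1 remove [agd] add [fljhq] -> 5 lines: deo rivbc fljhq hmft ggcbk
Hunk 6: at line 1 remove [fljhq] add [zzeqj] -> 5 lines: deo rivbc zzeqj hmft ggcbk
Hunk 7: at line 1 remove [zzeqj] add [aquv,vlvo] -> 6 lines: deo rivbc aquv vlvo hmft ggcbk
Final line count: 6

Answer: 6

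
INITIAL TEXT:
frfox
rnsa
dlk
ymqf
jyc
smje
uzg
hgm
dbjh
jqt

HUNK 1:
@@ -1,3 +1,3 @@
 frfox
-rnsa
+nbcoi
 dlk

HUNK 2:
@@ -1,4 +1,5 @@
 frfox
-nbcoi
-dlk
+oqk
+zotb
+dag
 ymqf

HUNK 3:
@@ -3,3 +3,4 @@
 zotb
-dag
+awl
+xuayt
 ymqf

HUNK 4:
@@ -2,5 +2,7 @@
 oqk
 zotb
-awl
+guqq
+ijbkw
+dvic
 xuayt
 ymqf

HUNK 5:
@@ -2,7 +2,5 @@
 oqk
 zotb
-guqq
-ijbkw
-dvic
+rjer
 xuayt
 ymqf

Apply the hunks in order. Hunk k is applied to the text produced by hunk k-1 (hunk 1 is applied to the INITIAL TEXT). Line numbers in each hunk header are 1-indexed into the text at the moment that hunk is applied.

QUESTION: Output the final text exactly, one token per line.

Answer: frfox
oqk
zotb
rjer
xuayt
ymqf
jyc
smje
uzg
hgm
dbjh
jqt

Derivation:
Hunk 1: at line 1 remove [rnsa] add [nbcoi] -> 10 lines: frfox nbcoi dlk ymqf jyc smje uzg hgm dbjh jqt
Hunk 2: at line 1 remove [nbcoi,dlk] add [oqk,zotb,dag] -> 11 lines: frfox oqk zotb dag ymqf jyc smje uzg hgm dbjh jqt
Hunk 3: at line 3 remove [dag] add [awl,xuayt] -> 12 lines: frfox oqk zotb awl xuayt ymqf jyc smje uzg hgm dbjh jqt
Hunk 4: at line 2 remove [awl] add [guqq,ijbkw,dvic] -> 14 lines: frfox oqk zotb guqq ijbkw dvic xuayt ymqf jyc smje uzg hgm dbjh jqt
Hunk 5: at line 2 remove [guqq,ijbkw,dvic] add [rjer] -> 12 lines: frfox oqk zotb rjer xuayt ymqf jyc smje uzg hgm dbjh jqt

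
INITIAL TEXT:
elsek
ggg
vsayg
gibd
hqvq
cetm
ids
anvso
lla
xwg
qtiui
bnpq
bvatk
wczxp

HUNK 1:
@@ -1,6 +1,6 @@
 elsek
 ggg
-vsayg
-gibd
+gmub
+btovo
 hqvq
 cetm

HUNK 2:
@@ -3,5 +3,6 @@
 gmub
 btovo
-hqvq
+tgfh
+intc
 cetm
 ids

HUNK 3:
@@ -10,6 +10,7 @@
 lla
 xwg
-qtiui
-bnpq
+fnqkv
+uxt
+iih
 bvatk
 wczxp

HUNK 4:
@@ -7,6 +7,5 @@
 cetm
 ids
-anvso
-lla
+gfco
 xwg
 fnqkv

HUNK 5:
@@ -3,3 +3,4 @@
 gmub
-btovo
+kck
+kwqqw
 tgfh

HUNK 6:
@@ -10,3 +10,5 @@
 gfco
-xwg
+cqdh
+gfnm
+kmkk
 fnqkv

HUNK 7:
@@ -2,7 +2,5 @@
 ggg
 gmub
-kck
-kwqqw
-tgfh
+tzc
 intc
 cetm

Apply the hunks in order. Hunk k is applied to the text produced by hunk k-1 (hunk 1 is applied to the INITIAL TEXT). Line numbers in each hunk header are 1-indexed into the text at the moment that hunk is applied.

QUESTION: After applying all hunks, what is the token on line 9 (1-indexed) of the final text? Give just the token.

Answer: cqdh

Derivation:
Hunk 1: at line 1 remove [vsayg,gibd] add [gmub,btovo] -> 14 lines: elsek ggg gmub btovo hqvq cetm ids anvso lla xwg qtiui bnpq bvatk wczxp
Hunk 2: at line 3 remove [hqvq] add [tgfh,intc] -> 15 lines: elsek ggg gmub btovo tgfh intc cetm ids anvso lla xwg qtiui bnpq bvatk wczxp
Hunk 3: at line 10 remove [qtiui,bnpq] add [fnqkv,uxt,iih] -> 16 lines: elsek ggg gmub btovo tgfh intc cetm ids anvso lla xwg fnqkv uxt iih bvatk wczxp
Hunk 4: at line 7 remove [anvso,lla] add [gfco] -> 15 lines: elsek ggg gmub btovo tgfh intc cetm ids gfco xwg fnqkv uxt iih bvatk wczxp
Hunk 5: at line 3 remove [btovo] add [kck,kwqqw] -> 16 lines: elsek ggg gmub kck kwqqw tgfh intc cetm ids gfco xwg fnqkv uxt iih bvatk wczxp
Hunk 6: at line 10 remove [xwg] add [cqdh,gfnm,kmkk] -> 18 lines: elsek ggg gmub kck kwqqw tgfh intc cetm ids gfco cqdh gfnm kmkk fnqkv uxt iih bvatk wczxp
Hunk 7: at line 2 remove [kck,kwqqw,tgfh] add [tzc] -> 16 lines: elsek ggg gmub tzc intc cetm ids gfco cqdh gfnm kmkk fnqkv uxt iih bvatk wczxp
Final line 9: cqdh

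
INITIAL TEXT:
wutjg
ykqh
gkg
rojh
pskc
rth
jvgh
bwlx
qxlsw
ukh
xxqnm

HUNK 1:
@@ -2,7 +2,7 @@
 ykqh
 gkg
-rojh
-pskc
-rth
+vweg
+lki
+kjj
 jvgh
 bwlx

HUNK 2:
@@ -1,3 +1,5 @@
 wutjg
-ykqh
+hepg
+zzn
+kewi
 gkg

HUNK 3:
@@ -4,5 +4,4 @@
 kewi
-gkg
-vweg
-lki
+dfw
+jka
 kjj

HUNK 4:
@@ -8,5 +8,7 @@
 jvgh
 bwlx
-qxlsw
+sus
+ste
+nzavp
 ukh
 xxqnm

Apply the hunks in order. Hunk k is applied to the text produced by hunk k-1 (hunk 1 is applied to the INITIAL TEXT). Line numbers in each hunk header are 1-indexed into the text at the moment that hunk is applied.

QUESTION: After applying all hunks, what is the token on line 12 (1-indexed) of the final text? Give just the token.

Answer: nzavp

Derivation:
Hunk 1: at line 2 remove [rojh,pskc,rth] add [vweg,lki,kjj] -> 11 lines: wutjg ykqh gkg vweg lki kjj jvgh bwlx qxlsw ukh xxqnm
Hunk 2: at line 1 remove [ykqh] add [hepg,zzn,kewi] -> 13 lines: wutjg hepg zzn kewi gkg vweg lki kjj jvgh bwlx qxlsw ukh xxqnm
Hunk 3: at line 4 remove [gkg,vweg,lki] add [dfw,jka] -> 12 lines: wutjg hepg zzn kewi dfw jka kjj jvgh bwlx qxlsw ukh xxqnm
Hunk 4: at line 8 remove [qxlsw] add [sus,ste,nzavp] -> 14 lines: wutjg hepg zzn kewi dfw jka kjj jvgh bwlx sus ste nzavp ukh xxqnm
Final line 12: nzavp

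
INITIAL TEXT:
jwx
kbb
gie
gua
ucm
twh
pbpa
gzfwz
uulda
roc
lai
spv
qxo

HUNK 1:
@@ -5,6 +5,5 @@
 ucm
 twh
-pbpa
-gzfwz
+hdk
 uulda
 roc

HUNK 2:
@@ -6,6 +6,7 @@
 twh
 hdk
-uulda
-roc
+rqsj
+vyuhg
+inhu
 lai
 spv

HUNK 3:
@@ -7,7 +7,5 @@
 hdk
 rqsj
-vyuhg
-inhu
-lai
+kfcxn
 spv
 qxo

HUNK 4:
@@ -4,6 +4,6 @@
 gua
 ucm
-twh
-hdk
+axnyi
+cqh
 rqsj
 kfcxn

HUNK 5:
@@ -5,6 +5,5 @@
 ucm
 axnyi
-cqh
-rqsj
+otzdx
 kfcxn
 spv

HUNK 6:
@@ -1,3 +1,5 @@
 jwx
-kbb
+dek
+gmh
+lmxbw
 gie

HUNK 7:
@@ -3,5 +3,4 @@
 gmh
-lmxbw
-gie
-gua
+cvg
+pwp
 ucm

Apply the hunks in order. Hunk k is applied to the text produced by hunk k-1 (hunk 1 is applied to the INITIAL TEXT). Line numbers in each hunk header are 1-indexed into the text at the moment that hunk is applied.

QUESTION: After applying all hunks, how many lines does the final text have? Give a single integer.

Answer: 11

Derivation:
Hunk 1: at line 5 remove [pbpa,gzfwz] add [hdk] -> 12 lines: jwx kbb gie gua ucm twh hdk uulda roc lai spv qxo
Hunk 2: at line 6 remove [uulda,roc] add [rqsj,vyuhg,inhu] -> 13 lines: jwx kbb gie gua ucm twh hdk rqsj vyuhg inhu lai spv qxo
Hunk 3: at line 7 remove [vyuhg,inhu,lai] add [kfcxn] -> 11 lines: jwx kbb gie gua ucm twh hdk rqsj kfcxn spv qxo
Hunk 4: at line 4 remove [twh,hdk] add [axnyi,cqh] -> 11 lines: jwx kbb gie gua ucm axnyi cqh rqsj kfcxn spv qxo
Hunk 5: at line 5 remove [cqh,rqsj] add [otzdx] -> 10 lines: jwx kbb gie gua ucm axnyi otzdx kfcxn spv qxo
Hunk 6: at line 1 remove [kbb] add [dek,gmh,lmxbw] -> 12 lines: jwx dek gmh lmxbw gie gua ucm axnyi otzdx kfcxn spv qxo
Hunk 7: at line 3 remove [lmxbw,gie,gua] add [cvg,pwp] -> 11 lines: jwx dek gmh cvg pwp ucm axnyi otzdx kfcxn spv qxo
Final line count: 11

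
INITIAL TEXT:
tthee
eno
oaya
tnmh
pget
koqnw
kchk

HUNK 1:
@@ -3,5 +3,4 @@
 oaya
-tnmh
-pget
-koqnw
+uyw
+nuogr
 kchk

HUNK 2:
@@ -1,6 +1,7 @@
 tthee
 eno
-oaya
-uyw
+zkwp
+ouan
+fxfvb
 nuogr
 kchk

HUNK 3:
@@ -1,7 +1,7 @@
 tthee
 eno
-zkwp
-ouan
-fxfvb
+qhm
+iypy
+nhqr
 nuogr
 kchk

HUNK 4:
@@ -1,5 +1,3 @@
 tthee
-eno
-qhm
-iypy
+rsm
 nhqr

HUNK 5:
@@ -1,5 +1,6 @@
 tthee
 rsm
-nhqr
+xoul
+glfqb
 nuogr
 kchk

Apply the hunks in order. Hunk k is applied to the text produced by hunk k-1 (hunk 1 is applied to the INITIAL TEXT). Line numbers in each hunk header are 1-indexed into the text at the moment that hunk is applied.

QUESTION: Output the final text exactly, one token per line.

Hunk 1: at line 3 remove [tnmh,pget,koqnw] add [uyw,nuogr] -> 6 lines: tthee eno oaya uyw nuogr kchk
Hunk 2: at line 1 remove [oaya,uyw] add [zkwp,ouan,fxfvb] -> 7 lines: tthee eno zkwp ouan fxfvb nuogr kchk
Hunk 3: at line 1 remove [zkwp,ouan,fxfvb] add [qhm,iypy,nhqr] -> 7 lines: tthee eno qhm iypy nhqr nuogr kchk
Hunk 4: at line 1 remove [eno,qhm,iypy] add [rsm] -> 5 lines: tthee rsm nhqr nuogr kchk
Hunk 5: at line 1 remove [nhqr] add [xoul,glfqb] -> 6 lines: tthee rsm xoul glfqb nuogr kchk

Answer: tthee
rsm
xoul
glfqb
nuogr
kchk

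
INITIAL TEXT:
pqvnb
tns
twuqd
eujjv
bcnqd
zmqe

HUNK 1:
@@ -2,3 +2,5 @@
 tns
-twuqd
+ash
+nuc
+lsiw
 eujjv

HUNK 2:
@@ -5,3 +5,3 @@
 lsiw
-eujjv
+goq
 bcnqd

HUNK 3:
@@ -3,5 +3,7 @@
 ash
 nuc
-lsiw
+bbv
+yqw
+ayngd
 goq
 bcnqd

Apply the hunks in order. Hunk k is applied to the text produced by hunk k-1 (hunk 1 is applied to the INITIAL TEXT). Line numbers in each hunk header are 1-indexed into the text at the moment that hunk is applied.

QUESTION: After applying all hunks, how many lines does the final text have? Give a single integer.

Answer: 10

Derivation:
Hunk 1: at line 2 remove [twuqd] add [ash,nuc,lsiw] -> 8 lines: pqvnb tns ash nuc lsiw eujjv bcnqd zmqe
Hunk 2: at line 5 remove [eujjv] add [goq] -> 8 lines: pqvnb tns ash nuc lsiw goq bcnqd zmqe
Hunk 3: at line 3 remove [lsiw] add [bbv,yqw,ayngd] -> 10 lines: pqvnb tns ash nuc bbv yqw ayngd goq bcnqd zmqe
Final line count: 10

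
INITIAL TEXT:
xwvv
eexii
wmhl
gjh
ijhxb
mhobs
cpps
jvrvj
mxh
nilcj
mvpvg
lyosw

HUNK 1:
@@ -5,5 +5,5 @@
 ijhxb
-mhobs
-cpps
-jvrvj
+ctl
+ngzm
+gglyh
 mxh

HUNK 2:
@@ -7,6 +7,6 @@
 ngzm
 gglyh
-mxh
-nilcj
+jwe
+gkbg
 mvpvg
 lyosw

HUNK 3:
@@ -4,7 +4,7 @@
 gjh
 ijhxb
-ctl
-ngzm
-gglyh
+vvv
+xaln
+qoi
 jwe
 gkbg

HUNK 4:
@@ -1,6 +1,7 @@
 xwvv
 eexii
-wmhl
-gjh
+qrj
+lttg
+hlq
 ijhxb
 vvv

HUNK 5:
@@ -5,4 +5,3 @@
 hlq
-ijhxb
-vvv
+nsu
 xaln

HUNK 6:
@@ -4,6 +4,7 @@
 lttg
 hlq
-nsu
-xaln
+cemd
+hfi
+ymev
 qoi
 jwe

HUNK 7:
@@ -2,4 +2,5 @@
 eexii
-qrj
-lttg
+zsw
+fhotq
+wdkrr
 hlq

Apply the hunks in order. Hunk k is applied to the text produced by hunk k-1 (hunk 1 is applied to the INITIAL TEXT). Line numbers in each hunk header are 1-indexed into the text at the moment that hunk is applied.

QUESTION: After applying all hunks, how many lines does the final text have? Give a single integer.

Answer: 14

Derivation:
Hunk 1: at line 5 remove [mhobs,cpps,jvrvj] add [ctl,ngzm,gglyh] -> 12 lines: xwvv eexii wmhl gjh ijhxb ctl ngzm gglyh mxh nilcj mvpvg lyosw
Hunk 2: at line 7 remove [mxh,nilcj] add [jwe,gkbg] -> 12 lines: xwvv eexii wmhl gjh ijhxb ctl ngzm gglyh jwe gkbg mvpvg lyosw
Hunk 3: at line 4 remove [ctl,ngzm,gglyh] add [vvv,xaln,qoi] -> 12 lines: xwvv eexii wmhl gjh ijhxb vvv xaln qoi jwe gkbg mvpvg lyosw
Hunk 4: at line 1 remove [wmhl,gjh] add [qrj,lttg,hlq] -> 13 lines: xwvv eexii qrj lttg hlq ijhxb vvv xaln qoi jwe gkbg mvpvg lyosw
Hunk 5: at line 5 remove [ijhxb,vvv] add [nsu] -> 12 lines: xwvv eexii qrj lttg hlq nsu xaln qoi jwe gkbg mvpvg lyosw
Hunk 6: at line 4 remove [nsu,xaln] add [cemd,hfi,ymev] -> 13 lines: xwvv eexii qrj lttg hlq cemd hfi ymev qoi jwe gkbg mvpvg lyosw
Hunk 7: at line 2 remove [qrj,lttg] add [zsw,fhotq,wdkrr] -> 14 lines: xwvv eexii zsw fhotq wdkrr hlq cemd hfi ymev qoi jwe gkbg mvpvg lyosw
Final line count: 14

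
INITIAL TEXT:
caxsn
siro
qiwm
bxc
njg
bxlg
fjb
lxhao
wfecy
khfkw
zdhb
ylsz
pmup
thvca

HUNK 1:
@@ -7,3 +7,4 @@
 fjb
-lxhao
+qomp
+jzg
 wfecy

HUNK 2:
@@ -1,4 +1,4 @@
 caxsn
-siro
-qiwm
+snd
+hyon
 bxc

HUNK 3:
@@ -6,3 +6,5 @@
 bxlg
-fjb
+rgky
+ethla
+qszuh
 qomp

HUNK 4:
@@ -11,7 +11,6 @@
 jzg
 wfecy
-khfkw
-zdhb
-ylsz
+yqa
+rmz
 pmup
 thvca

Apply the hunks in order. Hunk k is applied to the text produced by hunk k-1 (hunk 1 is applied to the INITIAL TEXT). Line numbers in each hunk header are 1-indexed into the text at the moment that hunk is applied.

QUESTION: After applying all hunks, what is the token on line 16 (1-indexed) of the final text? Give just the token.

Answer: thvca

Derivation:
Hunk 1: at line 7 remove [lxhao] add [qomp,jzg] -> 15 lines: caxsn siro qiwm bxc njg bxlg fjb qomp jzg wfecy khfkw zdhb ylsz pmup thvca
Hunk 2: at line 1 remove [siro,qiwm] add [snd,hyon] -> 15 lines: caxsn snd hyon bxc njg bxlg fjb qomp jzg wfecy khfkw zdhb ylsz pmup thvca
Hunk 3: at line 6 remove [fjb] add [rgky,ethla,qszuh] -> 17 lines: caxsn snd hyon bxc njg bxlg rgky ethla qszuh qomp jzg wfecy khfkw zdhb ylsz pmup thvca
Hunk 4: at line 11 remove [khfkw,zdhb,ylsz] add [yqa,rmz] -> 16 lines: caxsn snd hyon bxc njg bxlg rgky ethla qszuh qomp jzg wfecy yqa rmz pmup thvca
Final line 16: thvca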